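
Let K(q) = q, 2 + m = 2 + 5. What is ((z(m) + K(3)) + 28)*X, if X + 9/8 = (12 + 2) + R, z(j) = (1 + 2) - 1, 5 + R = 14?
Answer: 5775/8 ≈ 721.88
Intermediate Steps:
R = 9 (R = -5 + 14 = 9)
m = 5 (m = -2 + (2 + 5) = -2 + 7 = 5)
z(j) = 2 (z(j) = 3 - 1 = 2)
X = 175/8 (X = -9/8 + ((12 + 2) + 9) = -9/8 + (14 + 9) = -9/8 + 23 = 175/8 ≈ 21.875)
((z(m) + K(3)) + 28)*X = ((2 + 3) + 28)*(175/8) = (5 + 28)*(175/8) = 33*(175/8) = 5775/8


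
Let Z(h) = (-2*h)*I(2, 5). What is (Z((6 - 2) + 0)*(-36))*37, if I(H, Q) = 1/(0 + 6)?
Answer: 1776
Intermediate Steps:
I(H, Q) = ⅙ (I(H, Q) = 1/6 = ⅙)
Z(h) = -h/3 (Z(h) = -2*h*(⅙) = -h/3)
(Z((6 - 2) + 0)*(-36))*37 = (-((6 - 2) + 0)/3*(-36))*37 = (-(4 + 0)/3*(-36))*37 = (-⅓*4*(-36))*37 = -4/3*(-36)*37 = 48*37 = 1776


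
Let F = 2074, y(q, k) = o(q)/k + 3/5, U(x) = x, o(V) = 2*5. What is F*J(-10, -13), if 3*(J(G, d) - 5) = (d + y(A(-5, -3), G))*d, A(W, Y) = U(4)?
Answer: 1962004/15 ≈ 1.3080e+5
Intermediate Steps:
o(V) = 10
A(W, Y) = 4
y(q, k) = ⅗ + 10/k (y(q, k) = 10/k + 3/5 = 10/k + 3*(⅕) = 10/k + ⅗ = ⅗ + 10/k)
J(G, d) = 5 + d*(⅗ + d + 10/G)/3 (J(G, d) = 5 + ((d + (⅗ + 10/G))*d)/3 = 5 + ((⅗ + d + 10/G)*d)/3 = 5 + (d*(⅗ + d + 10/G))/3 = 5 + d*(⅗ + d + 10/G)/3)
F*J(-10, -13) = 2074*(5 + (⅓)*(-13)² + (⅕)*(-13) + (10/3)*(-13)/(-10)) = 2074*(5 + (⅓)*169 - 13/5 + (10/3)*(-13)*(-⅒)) = 2074*(5 + 169/3 - 13/5 + 13/3) = 2074*(946/15) = 1962004/15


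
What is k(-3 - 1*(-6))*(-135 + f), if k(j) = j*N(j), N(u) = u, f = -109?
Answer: -2196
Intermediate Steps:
k(j) = j² (k(j) = j*j = j²)
k(-3 - 1*(-6))*(-135 + f) = (-3 - 1*(-6))²*(-135 - 109) = (-3 + 6)²*(-244) = 3²*(-244) = 9*(-244) = -2196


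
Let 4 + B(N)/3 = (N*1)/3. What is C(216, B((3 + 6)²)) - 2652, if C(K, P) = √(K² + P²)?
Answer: -2652 + 3*√5713 ≈ -2425.2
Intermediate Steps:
B(N) = -12 + N (B(N) = -12 + 3*((N*1)/3) = -12 + 3*(N*(⅓)) = -12 + 3*(N/3) = -12 + N)
C(216, B((3 + 6)²)) - 2652 = √(216² + (-12 + (3 + 6)²)²) - 2652 = √(46656 + (-12 + 9²)²) - 2652 = √(46656 + (-12 + 81)²) - 2652 = √(46656 + 69²) - 2652 = √(46656 + 4761) - 2652 = √51417 - 2652 = 3*√5713 - 2652 = -2652 + 3*√5713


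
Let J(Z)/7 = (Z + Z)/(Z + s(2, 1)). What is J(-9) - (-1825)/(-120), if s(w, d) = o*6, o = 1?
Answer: 643/24 ≈ 26.792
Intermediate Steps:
s(w, d) = 6 (s(w, d) = 1*6 = 6)
J(Z) = 14*Z/(6 + Z) (J(Z) = 7*((Z + Z)/(Z + 6)) = 7*((2*Z)/(6 + Z)) = 7*(2*Z/(6 + Z)) = 14*Z/(6 + Z))
J(-9) - (-1825)/(-120) = 14*(-9)/(6 - 9) - (-1825)/(-120) = 14*(-9)/(-3) - (-1825)*(-1)/120 = 14*(-9)*(-⅓) - 1*365/24 = 42 - 365/24 = 643/24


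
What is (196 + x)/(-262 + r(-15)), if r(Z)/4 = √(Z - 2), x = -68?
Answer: -8384/17229 - 128*I*√17/17229 ≈ -0.48662 - 0.030632*I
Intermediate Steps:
r(Z) = 4*√(-2 + Z) (r(Z) = 4*√(Z - 2) = 4*√(-2 + Z))
(196 + x)/(-262 + r(-15)) = (196 - 68)/(-262 + 4*√(-2 - 15)) = 128/(-262 + 4*√(-17)) = 128/(-262 + 4*(I*√17)) = 128/(-262 + 4*I*√17)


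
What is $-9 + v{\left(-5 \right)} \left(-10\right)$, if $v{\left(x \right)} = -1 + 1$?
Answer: $-9$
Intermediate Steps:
$v{\left(x \right)} = 0$
$-9 + v{\left(-5 \right)} \left(-10\right) = -9 + 0 \left(-10\right) = -9 + 0 = -9$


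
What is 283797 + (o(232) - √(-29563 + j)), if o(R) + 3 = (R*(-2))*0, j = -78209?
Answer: 283794 - 2*I*√26943 ≈ 2.8379e+5 - 328.29*I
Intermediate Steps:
o(R) = -3 (o(R) = -3 + (R*(-2))*0 = -3 - 2*R*0 = -3 + 0 = -3)
283797 + (o(232) - √(-29563 + j)) = 283797 + (-3 - √(-29563 - 78209)) = 283797 + (-3 - √(-107772)) = 283797 + (-3 - 2*I*√26943) = 283794 - 2*I*√26943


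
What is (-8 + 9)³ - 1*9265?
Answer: -9264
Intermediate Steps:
(-8 + 9)³ - 1*9265 = 1³ - 9265 = 1 - 9265 = -9264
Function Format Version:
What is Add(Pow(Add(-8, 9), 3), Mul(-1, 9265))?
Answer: -9264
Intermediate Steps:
Add(Pow(Add(-8, 9), 3), Mul(-1, 9265)) = Add(Pow(1, 3), -9265) = Add(1, -9265) = -9264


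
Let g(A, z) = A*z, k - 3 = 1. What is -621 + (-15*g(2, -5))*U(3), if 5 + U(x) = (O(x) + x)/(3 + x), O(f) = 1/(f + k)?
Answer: -9047/7 ≈ -1292.4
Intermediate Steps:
k = 4 (k = 3 + 1 = 4)
O(f) = 1/(4 + f) (O(f) = 1/(f + 4) = 1/(4 + f))
U(x) = -5 + (x + 1/(4 + x))/(3 + x) (U(x) = -5 + (1/(4 + x) + x)/(3 + x) = -5 + (x + 1/(4 + x))/(3 + x))
-621 + (-15*g(2, -5))*U(3) = -621 + (-30*(-5))*((1 - (4 + 3)*(15 + 4*3))/((3 + 3)*(4 + 3))) = -621 + (-15*(-10))*((1 - 1*7*(15 + 12))/(6*7)) = -621 + 150*((⅙)*(⅐)*(1 - 1*7*27)) = -621 + 150*((⅙)*(⅐)*(1 - 189)) = -621 + 150*((⅙)*(⅐)*(-188)) = -621 + 150*(-94/21) = -621 - 4700/7 = -9047/7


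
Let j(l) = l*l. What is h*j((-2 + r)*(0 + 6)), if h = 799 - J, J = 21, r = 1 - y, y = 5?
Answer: 1008288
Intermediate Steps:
r = -4 (r = 1 - 1*5 = 1 - 5 = -4)
h = 778 (h = 799 - 1*21 = 799 - 21 = 778)
j(l) = l²
h*j((-2 + r)*(0 + 6)) = 778*((-2 - 4)*(0 + 6))² = 778*(-6*6)² = 778*(-36)² = 778*1296 = 1008288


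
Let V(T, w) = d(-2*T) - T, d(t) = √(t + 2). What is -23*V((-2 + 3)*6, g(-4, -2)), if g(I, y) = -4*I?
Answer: 138 - 23*I*√10 ≈ 138.0 - 72.732*I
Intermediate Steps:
d(t) = √(2 + t)
V(T, w) = √(2 - 2*T) - T
-23*V((-2 + 3)*6, g(-4, -2)) = -23*(√(2 - 2*(-2 + 3)*6) - (-2 + 3)*6) = -23*(√(2 - 2*6) - 6) = -23*(√(2 - 2*6) - 1*6) = -23*(√(2 - 12) - 6) = -23*(√(-10) - 6) = -23*(I*√10 - 6) = -23*(-6 + I*√10) = 138 - 23*I*√10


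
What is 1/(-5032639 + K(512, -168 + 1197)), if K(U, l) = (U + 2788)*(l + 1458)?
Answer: 1/3174461 ≈ 3.1501e-7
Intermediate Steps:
K(U, l) = (1458 + l)*(2788 + U) (K(U, l) = (2788 + U)*(1458 + l) = (1458 + l)*(2788 + U))
1/(-5032639 + K(512, -168 + 1197)) = 1/(-5032639 + (4064904 + 1458*512 + 2788*(-168 + 1197) + 512*(-168 + 1197))) = 1/(-5032639 + (4064904 + 746496 + 2788*1029 + 512*1029)) = 1/(-5032639 + (4064904 + 746496 + 2868852 + 526848)) = 1/(-5032639 + 8207100) = 1/3174461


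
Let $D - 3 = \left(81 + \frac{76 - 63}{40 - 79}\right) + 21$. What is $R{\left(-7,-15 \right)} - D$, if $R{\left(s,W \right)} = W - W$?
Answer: $- \frac{314}{3} \approx -104.67$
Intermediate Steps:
$R{\left(s,W \right)} = 0$
$D = \frac{314}{3}$ ($D = 3 + \left(\left(81 + \frac{76 - 63}{40 - 79}\right) + 21\right) = 3 + \left(\left(81 + \frac{13}{-39}\right) + 21\right) = 3 + \left(\left(81 + 13 \left(- \frac{1}{39}\right)\right) + 21\right) = 3 + \left(\left(81 - \frac{1}{3}\right) + 21\right) = 3 + \left(\frac{242}{3} + 21\right) = 3 + \frac{305}{3} = \frac{314}{3} \approx 104.67$)
$R{\left(-7,-15 \right)} - D = 0 - \frac{314}{3} = - \frac{314}{3}$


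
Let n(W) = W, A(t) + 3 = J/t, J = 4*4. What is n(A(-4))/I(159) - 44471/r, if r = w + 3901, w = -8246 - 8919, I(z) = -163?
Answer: 7341621/2162032 ≈ 3.3957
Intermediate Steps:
J = 16
A(t) = -3 + 16/t
w = -17165
r = -13264 (r = -17165 + 3901 = -13264)
n(A(-4))/I(159) - 44471/r = (-3 + 16/(-4))/(-163) - 44471/(-13264) = (-3 + 16*(-¼))*(-1/163) - 44471*(-1/13264) = (-3 - 4)*(-1/163) + 44471/13264 = -7*(-1/163) + 44471/13264 = 7/163 + 44471/13264 = 7341621/2162032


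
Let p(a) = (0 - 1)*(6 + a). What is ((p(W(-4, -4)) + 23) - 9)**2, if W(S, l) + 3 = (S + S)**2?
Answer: 2809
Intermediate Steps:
W(S, l) = -3 + 4*S**2 (W(S, l) = -3 + (S + S)**2 = -3 + (2*S)**2 = -3 + 4*S**2)
p(a) = -6 - a (p(a) = -(6 + a) = -6 - a)
((p(W(-4, -4)) + 23) - 9)**2 = (((-6 - (-3 + 4*(-4)**2)) + 23) - 9)**2 = (((-6 - (-3 + 4*16)) + 23) - 9)**2 = (((-6 - (-3 + 64)) + 23) - 9)**2 = (((-6 - 1*61) + 23) - 9)**2 = (((-6 - 61) + 23) - 9)**2 = ((-67 + 23) - 9)**2 = (-44 - 9)**2 = (-53)**2 = 2809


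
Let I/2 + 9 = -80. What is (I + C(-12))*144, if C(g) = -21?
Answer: -28656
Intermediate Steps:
I = -178 (I = -18 + 2*(-80) = -18 - 160 = -178)
(I + C(-12))*144 = (-178 - 21)*144 = -199*144 = -28656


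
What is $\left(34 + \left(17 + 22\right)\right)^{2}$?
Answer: $5329$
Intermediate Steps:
$\left(34 + \left(17 + 22\right)\right)^{2} = \left(34 + 39\right)^{2} = 73^{2} = 5329$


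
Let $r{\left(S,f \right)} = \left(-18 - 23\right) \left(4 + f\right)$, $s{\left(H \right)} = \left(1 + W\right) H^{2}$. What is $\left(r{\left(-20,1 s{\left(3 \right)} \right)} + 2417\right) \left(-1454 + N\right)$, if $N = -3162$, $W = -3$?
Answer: $-13806456$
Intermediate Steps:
$s{\left(H \right)} = - 2 H^{2}$ ($s{\left(H \right)} = \left(1 - 3\right) H^{2} = - 2 H^{2}$)
$r{\left(S,f \right)} = -164 - 41 f$ ($r{\left(S,f \right)} = - 41 \left(4 + f\right) = -164 - 41 f$)
$\left(r{\left(-20,1 s{\left(3 \right)} \right)} + 2417\right) \left(-1454 + N\right) = \left(\left(-164 - 41 \cdot 1 \left(- 2 \cdot 3^{2}\right)\right) + 2417\right) \left(-1454 - 3162\right) = \left(\left(-164 - 41 \cdot 1 \left(\left(-2\right) 9\right)\right) + 2417\right) \left(-4616\right) = \left(\left(-164 - 41 \cdot 1 \left(-18\right)\right) + 2417\right) \left(-4616\right) = \left(\left(-164 - -738\right) + 2417\right) \left(-4616\right) = \left(\left(-164 + 738\right) + 2417\right) \left(-4616\right) = \left(574 + 2417\right) \left(-4616\right) = 2991 \left(-4616\right) = -13806456$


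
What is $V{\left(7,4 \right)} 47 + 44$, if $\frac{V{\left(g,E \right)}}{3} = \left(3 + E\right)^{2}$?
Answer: $6953$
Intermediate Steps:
$V{\left(g,E \right)} = 3 \left(3 + E\right)^{2}$
$V{\left(7,4 \right)} 47 + 44 = 3 \left(3 + 4\right)^{2} \cdot 47 + 44 = 3 \cdot 7^{2} \cdot 47 + 44 = 3 \cdot 49 \cdot 47 + 44 = 147 \cdot 47 + 44 = 6909 + 44 = 6953$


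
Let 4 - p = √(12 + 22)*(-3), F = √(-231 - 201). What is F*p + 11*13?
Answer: 143 + I*√3*(48 + 36*√34) ≈ 143.0 + 446.72*I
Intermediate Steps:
F = 12*I*√3 (F = √(-432) = 12*I*√3 ≈ 20.785*I)
p = 4 + 3*√34 (p = 4 - √(12 + 22)*(-3) = 4 - √34*(-3) = 4 - (-3)*√34 = 4 + 3*√34 ≈ 21.493)
F*p + 11*13 = (12*I*√3)*(4 + 3*√34) + 11*13 = 12*I*√3*(4 + 3*√34) + 143 = 143 + 12*I*√3*(4 + 3*√34)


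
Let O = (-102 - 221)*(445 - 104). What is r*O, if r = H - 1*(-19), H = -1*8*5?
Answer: 2313003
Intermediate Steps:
O = -110143 (O = -323*341 = -110143)
H = -40 (H = -8*5 = -40)
r = -21 (r = -40 - 1*(-19) = -40 + 19 = -21)
r*O = -21*(-110143) = 2313003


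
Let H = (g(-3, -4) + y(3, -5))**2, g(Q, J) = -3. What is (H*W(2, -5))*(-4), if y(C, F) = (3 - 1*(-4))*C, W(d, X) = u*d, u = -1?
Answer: 2592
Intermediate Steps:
W(d, X) = -d
y(C, F) = 7*C (y(C, F) = (3 + 4)*C = 7*C)
H = 324 (H = (-3 + 7*3)**2 = (-3 + 21)**2 = 18**2 = 324)
(H*W(2, -5))*(-4) = (324*(-1*2))*(-4) = (324*(-2))*(-4) = -648*(-4) = 2592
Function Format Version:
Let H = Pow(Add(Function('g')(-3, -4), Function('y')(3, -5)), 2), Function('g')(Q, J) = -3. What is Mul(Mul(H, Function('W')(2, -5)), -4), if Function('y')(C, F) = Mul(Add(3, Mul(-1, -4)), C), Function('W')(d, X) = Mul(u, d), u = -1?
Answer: 2592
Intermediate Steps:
Function('W')(d, X) = Mul(-1, d)
Function('y')(C, F) = Mul(7, C) (Function('y')(C, F) = Mul(Add(3, 4), C) = Mul(7, C))
H = 324 (H = Pow(Add(-3, Mul(7, 3)), 2) = Pow(Add(-3, 21), 2) = Pow(18, 2) = 324)
Mul(Mul(H, Function('W')(2, -5)), -4) = Mul(Mul(324, Mul(-1, 2)), -4) = Mul(Mul(324, -2), -4) = Mul(-648, -4) = 2592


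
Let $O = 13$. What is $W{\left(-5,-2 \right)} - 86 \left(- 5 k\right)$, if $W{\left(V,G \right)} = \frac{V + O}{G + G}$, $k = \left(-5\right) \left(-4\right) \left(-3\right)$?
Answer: $-25802$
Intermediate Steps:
$k = -60$ ($k = 20 \left(-3\right) = -60$)
$W{\left(V,G \right)} = \frac{13 + V}{2 G}$ ($W{\left(V,G \right)} = \frac{V + 13}{G + G} = \frac{13 + V}{2 G}$)
$W{\left(-5,-2 \right)} - 86 \left(- 5 k\right) = \frac{13 - 5}{2 \left(-2\right)} - 86 \left(\left(-5\right) \left(-60\right)\right) = \frac{1}{2} \left(- \frac{1}{2}\right) 8 - 25800 = -2 - 25800 = -25802$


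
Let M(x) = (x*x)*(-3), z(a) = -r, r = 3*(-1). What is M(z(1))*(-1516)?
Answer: 40932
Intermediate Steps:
r = -3
z(a) = 3 (z(a) = -1*(-3) = 3)
M(x) = -3*x**2 (M(x) = x**2*(-3) = -3*x**2)
M(z(1))*(-1516) = -3*3**2*(-1516) = -3*9*(-1516) = -27*(-1516) = 40932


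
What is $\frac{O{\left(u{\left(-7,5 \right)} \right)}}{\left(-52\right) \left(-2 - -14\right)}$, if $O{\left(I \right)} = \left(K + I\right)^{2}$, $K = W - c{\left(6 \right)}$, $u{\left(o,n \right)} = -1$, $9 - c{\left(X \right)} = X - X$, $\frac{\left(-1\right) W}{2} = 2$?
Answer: $- \frac{49}{156} \approx -0.3141$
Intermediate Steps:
$W = -4$ ($W = \left(-2\right) 2 = -4$)
$c{\left(X \right)} = 9$ ($c{\left(X \right)} = 9 - \left(X - X\right) = 9 - 0 = 9 + 0 = 9$)
$K = -13$ ($K = -4 - 9 = -13$)
$O{\left(I \right)} = \left(-13 + I\right)^{2}$
$\frac{O{\left(u{\left(-7,5 \right)} \right)}}{\left(-52\right) \left(-2 - -14\right)} = \frac{\left(-13 - 1\right)^{2}}{\left(-52\right) \left(-2 - -14\right)} = \frac{\left(-14\right)^{2}}{\left(-52\right) \left(-2 + 14\right)} = \frac{196}{\left(-52\right) 12} = \frac{196}{-624} = 196 \left(- \frac{1}{624}\right) = - \frac{49}{156}$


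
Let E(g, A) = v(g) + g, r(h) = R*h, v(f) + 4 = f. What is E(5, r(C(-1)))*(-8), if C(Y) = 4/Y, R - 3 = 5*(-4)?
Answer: -48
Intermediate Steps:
v(f) = -4 + f
R = -17 (R = 3 + 5*(-4) = 3 - 20 = -17)
r(h) = -17*h
E(g, A) = -4 + 2*g (E(g, A) = (-4 + g) + g = -4 + 2*g)
E(5, r(C(-1)))*(-8) = (-4 + 2*5)*(-8) = (-4 + 10)*(-8) = 6*(-8) = -48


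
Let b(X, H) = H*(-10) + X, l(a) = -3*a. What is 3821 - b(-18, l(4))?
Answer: 3719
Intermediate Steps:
b(X, H) = X - 10*H (b(X, H) = -10*H + X = X - 10*H)
3821 - b(-18, l(4)) = 3821 - (-18 - (-30)*4) = 3821 - (-18 - 10*(-12)) = 3821 - (-18 + 120) = 3821 - 1*102 = 3821 - 102 = 3719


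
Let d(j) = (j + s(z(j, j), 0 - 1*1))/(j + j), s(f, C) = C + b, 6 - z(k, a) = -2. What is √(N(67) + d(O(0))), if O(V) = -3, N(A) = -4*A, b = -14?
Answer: I*√265 ≈ 16.279*I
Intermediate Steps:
z(k, a) = 8 (z(k, a) = 6 - 1*(-2) = 6 + 2 = 8)
s(f, C) = -14 + C (s(f, C) = C - 14 = -14 + C)
d(j) = (-15 + j)/(2*j) (d(j) = (j + (-14 + (0 - 1*1)))/(j + j) = (j + (-14 + (0 - 1)))/((2*j)) = (j + (-14 - 1))*(1/(2*j)) = (j - 15)*(1/(2*j)) = (-15 + j)*(1/(2*j)) = (-15 + j)/(2*j))
√(N(67) + d(O(0))) = √(-4*67 + (½)*(-15 - 3)/(-3)) = √(-268 + (½)*(-⅓)*(-18)) = √(-268 + 3) = √(-265) = I*√265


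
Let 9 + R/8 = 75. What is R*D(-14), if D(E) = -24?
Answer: -12672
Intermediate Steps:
R = 528 (R = -72 + 8*75 = -72 + 600 = 528)
R*D(-14) = 528*(-24) = -12672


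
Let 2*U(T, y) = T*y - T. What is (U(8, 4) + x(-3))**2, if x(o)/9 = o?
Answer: 225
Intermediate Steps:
x(o) = 9*o
U(T, y) = -T/2 + T*y/2 (U(T, y) = (T*y - T)/2 = (-T + T*y)/2 = -T/2 + T*y/2)
(U(8, 4) + x(-3))**2 = ((1/2)*8*(-1 + 4) + 9*(-3))**2 = ((1/2)*8*3 - 27)**2 = (12 - 27)**2 = (-15)**2 = 225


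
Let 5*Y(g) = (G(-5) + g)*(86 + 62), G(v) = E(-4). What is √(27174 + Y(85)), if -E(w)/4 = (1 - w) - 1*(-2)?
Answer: 3*√80170/5 ≈ 169.89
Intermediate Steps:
E(w) = -12 + 4*w (E(w) = -4*((1 - w) - 1*(-2)) = -4*((1 - w) + 2) = -4*(3 - w) = -12 + 4*w)
G(v) = -28 (G(v) = -12 + 4*(-4) = -12 - 16 = -28)
Y(g) = -4144/5 + 148*g/5 (Y(g) = ((-28 + g)*(86 + 62))/5 = ((-28 + g)*148)/5 = (-4144 + 148*g)/5 = -4144/5 + 148*g/5)
√(27174 + Y(85)) = √(27174 + (-4144/5 + (148/5)*85)) = √(27174 + (-4144/5 + 2516)) = √(27174 + 8436/5) = √(144306/5) = 3*√80170/5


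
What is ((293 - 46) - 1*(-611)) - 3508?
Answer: -2650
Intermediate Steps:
((293 - 46) - 1*(-611)) - 3508 = (247 + 611) - 3508 = 858 - 3508 = -2650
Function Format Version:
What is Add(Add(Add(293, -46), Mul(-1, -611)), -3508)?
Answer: -2650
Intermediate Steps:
Add(Add(Add(293, -46), Mul(-1, -611)), -3508) = Add(Add(247, 611), -3508) = Add(858, -3508) = -2650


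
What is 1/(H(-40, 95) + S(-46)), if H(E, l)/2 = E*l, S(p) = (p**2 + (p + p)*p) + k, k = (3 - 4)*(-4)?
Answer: -1/1248 ≈ -0.00080128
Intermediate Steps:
k = 4 (k = -1*(-4) = 4)
S(p) = 4 + 3*p**2 (S(p) = (p**2 + (p + p)*p) + 4 = (p**2 + (2*p)*p) + 4 = (p**2 + 2*p**2) + 4 = 3*p**2 + 4 = 4 + 3*p**2)
H(E, l) = 2*E*l (H(E, l) = 2*(E*l) = 2*E*l)
1/(H(-40, 95) + S(-46)) = 1/(2*(-40)*95 + (4 + 3*(-46)**2)) = 1/(-7600 + (4 + 3*2116)) = 1/(-7600 + (4 + 6348)) = 1/(-7600 + 6352) = 1/(-1248) = -1/1248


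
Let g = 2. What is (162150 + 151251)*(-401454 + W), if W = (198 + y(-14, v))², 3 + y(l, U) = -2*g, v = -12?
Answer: -114382903173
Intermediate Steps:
y(l, U) = -7 (y(l, U) = -3 - 2*2 = -3 - 4 = -7)
W = 36481 (W = (198 - 7)² = 191² = 36481)
(162150 + 151251)*(-401454 + W) = (162150 + 151251)*(-401454 + 36481) = 313401*(-364973) = -114382903173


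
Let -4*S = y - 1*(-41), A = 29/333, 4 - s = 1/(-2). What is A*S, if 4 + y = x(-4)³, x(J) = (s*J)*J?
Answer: -10825265/1332 ≈ -8127.1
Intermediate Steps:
s = 9/2 (s = 4 - 1/(-2) = 4 - 1*(-½) = 4 + ½ = 9/2 ≈ 4.5000)
x(J) = 9*J²/2 (x(J) = (9*J/2)*J = 9*J²/2)
A = 29/333 (A = 29*(1/333) = 29/333 ≈ 0.087087)
y = 373244 (y = -4 + ((9/2)*(-4)²)³ = -4 + ((9/2)*16)³ = -4 + 72³ = -4 + 373248 = 373244)
S = -373285/4 (S = -(373244 - 1*(-41))/4 = -(373244 + 41)/4 = -¼*373285 = -373285/4 ≈ -93321.)
A*S = (29/333)*(-373285/4) = -10825265/1332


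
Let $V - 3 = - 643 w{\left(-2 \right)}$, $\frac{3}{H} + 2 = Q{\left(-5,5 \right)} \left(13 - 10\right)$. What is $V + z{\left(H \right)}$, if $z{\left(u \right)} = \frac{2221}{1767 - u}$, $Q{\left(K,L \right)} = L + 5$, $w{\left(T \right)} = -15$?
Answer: $\frac{477377692}{49473} \approx 9649.3$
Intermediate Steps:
$Q{\left(K,L \right)} = 5 + L$
$H = \frac{3}{28}$ ($H = \frac{3}{-2 + \left(5 + 5\right) \left(13 - 10\right)} = \frac{3}{-2 + 10 \cdot 3} = \frac{3}{-2 + 30} = \frac{3}{28} \approx 0.10714$)
$V = 9648$ ($V = 3 - -9645 = 3 + 9645 = 9648$)
$V + z{\left(H \right)} = 9648 - \frac{2221}{-1767 + \frac{3}{28}} = 9648 - \frac{2221}{- \frac{49473}{28}} = 9648 - - \frac{62188}{49473} = 9648 + \frac{62188}{49473} = \frac{477377692}{49473}$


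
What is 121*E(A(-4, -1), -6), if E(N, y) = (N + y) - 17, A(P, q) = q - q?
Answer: -2783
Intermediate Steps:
A(P, q) = 0
E(N, y) = -17 + N + y
121*E(A(-4, -1), -6) = 121*(-17 + 0 - 6) = 121*(-23) = -2783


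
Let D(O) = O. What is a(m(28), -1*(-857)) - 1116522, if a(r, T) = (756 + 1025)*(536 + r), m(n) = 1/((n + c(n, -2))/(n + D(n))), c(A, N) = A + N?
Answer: -4321594/27 ≈ -1.6006e+5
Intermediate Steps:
m(n) = 2*n/(-2 + 2*n) (m(n) = 1/((n + (n - 2))/(n + n)) = 1/((n + (-2 + n))/((2*n))) = 1/((-2 + 2*n)*(1/(2*n))) = 1/((-2 + 2*n)/(2*n)) = 2*n/(-2 + 2*n))
a(r, T) = 954616 + 1781*r (a(r, T) = 1781*(536 + r) = 954616 + 1781*r)
a(m(28), -1*(-857)) - 1116522 = (954616 + 1781*(28/(-1 + 28))) - 1116522 = (954616 + 1781*(28/27)) - 1116522 = (954616 + 49868/27) - 1116522 = 25824500/27 - 1116522 = -4321594/27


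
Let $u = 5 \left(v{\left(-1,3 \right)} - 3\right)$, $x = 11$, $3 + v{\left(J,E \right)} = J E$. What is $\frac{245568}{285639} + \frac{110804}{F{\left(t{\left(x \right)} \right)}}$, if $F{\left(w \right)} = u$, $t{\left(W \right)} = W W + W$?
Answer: $- \frac{10546297732}{4284585} \approx -2461.5$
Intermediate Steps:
$v{\left(J,E \right)} = -3 + E J$ ($v{\left(J,E \right)} = -3 + J E = -3 + E J$)
$u = -45$ ($u = 5 \left(\left(-3 + 3 \left(-1\right)\right) - 3\right) = 5 \left(\left(-3 - 3\right) - 3\right) = 5 \left(-6 - 3\right) = 5 \left(-9\right) = -45$)
$t{\left(W \right)} = W + W^{2}$ ($t{\left(W \right)} = W^{2} + W = W + W^{2}$)
$F{\left(w \right)} = -45$
$\frac{245568}{285639} + \frac{110804}{F{\left(t{\left(x \right)} \right)}} = \frac{245568}{285639} + \frac{110804}{-45} = 245568 \cdot \frac{1}{285639} + 110804 \left(- \frac{1}{45}\right) = \frac{81856}{95213} - \frac{110804}{45} = - \frac{10546297732}{4284585}$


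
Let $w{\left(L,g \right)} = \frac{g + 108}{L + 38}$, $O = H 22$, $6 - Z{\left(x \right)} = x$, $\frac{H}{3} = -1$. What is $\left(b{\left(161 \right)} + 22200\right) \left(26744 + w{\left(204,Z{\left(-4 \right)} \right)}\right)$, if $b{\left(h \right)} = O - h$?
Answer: $\frac{71106451759}{121} \approx 5.8766 \cdot 10^{8}$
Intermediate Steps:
$H = -3$ ($H = 3 \left(-1\right) = -3$)
$Z{\left(x \right)} = 6 - x$
$O = -66$ ($O = \left(-3\right) 22 = -66$)
$w{\left(L,g \right)} = \frac{108 + g}{38 + L}$
$b{\left(h \right)} = -66 - h$
$\left(b{\left(161 \right)} + 22200\right) \left(26744 + w{\left(204,Z{\left(-4 \right)} \right)}\right) = \left(\left(-66 - 161\right) + 22200\right) \left(26744 + \frac{108 + \left(6 - -4\right)}{38 + 204}\right) = \left(\left(-66 - 161\right) + 22200\right) \left(26744 + \frac{108 + \left(6 + 4\right)}{242}\right) = \left(-227 + 22200\right) \left(26744 + \frac{108 + 10}{242}\right) = 21973 \left(26744 + \frac{1}{242} \cdot 118\right) = 21973 \left(26744 + \frac{59}{121}\right) = 21973 \cdot \frac{3236083}{121} = \frac{71106451759}{121}$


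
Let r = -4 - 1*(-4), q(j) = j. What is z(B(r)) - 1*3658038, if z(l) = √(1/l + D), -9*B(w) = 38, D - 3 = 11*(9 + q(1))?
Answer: -3658038 + √162830/38 ≈ -3.6580e+6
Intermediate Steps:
D = 113 (D = 3 + 11*(9 + 1) = 3 + 11*10 = 3 + 110 = 113)
r = 0 (r = -4 + 4 = 0)
B(w) = -38/9 (B(w) = -⅑*38 = -38/9)
z(l) = √(113 + 1/l) (z(l) = √(1/l + 113) = √(113 + 1/l))
z(B(r)) - 1*3658038 = √(113 + 1/(-38/9)) - 1*3658038 = √(113 - 9/38) - 3658038 = √(4285/38) - 3658038 = √162830/38 - 3658038 = -3658038 + √162830/38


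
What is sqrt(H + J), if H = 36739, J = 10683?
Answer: sqrt(47422) ≈ 217.77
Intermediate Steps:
sqrt(H + J) = sqrt(36739 + 10683) = sqrt(47422)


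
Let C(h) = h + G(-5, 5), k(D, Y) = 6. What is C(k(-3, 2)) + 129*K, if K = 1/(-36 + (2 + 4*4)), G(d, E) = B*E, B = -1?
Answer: -37/6 ≈ -6.1667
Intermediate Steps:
G(d, E) = -E
C(h) = -5 + h (C(h) = h - 1*5 = h - 5 = -5 + h)
K = -1/18 (K = 1/(-36 + (2 + 16)) = 1/(-36 + 18) = 1/(-18) = -1/18 ≈ -0.055556)
C(k(-3, 2)) + 129*K = (-5 + 6) + 129*(-1/18) = 1 - 43/6 = -37/6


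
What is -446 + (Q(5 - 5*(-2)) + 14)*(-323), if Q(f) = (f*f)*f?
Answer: -1095093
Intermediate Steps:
Q(f) = f³ (Q(f) = f²*f = f³)
-446 + (Q(5 - 5*(-2)) + 14)*(-323) = -446 + ((5 - 5*(-2))³ + 14)*(-323) = -446 + ((5 + 10)³ + 14)*(-323) = -446 + (15³ + 14)*(-323) = -446 + (3375 + 14)*(-323) = -446 + 3389*(-323) = -446 - 1094647 = -1095093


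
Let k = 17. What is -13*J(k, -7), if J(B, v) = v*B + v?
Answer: 1638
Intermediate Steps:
J(B, v) = v + B*v (J(B, v) = B*v + v = v + B*v)
-13*J(k, -7) = -(-91)*(1 + 17) = -(-91)*18 = -13*(-126) = 1638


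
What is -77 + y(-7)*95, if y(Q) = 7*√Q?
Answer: -77 + 665*I*√7 ≈ -77.0 + 1759.4*I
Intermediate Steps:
-77 + y(-7)*95 = -77 + (7*√(-7))*95 = -77 + (7*(I*√7))*95 = -77 + (7*I*√7)*95 = -77 + 665*I*√7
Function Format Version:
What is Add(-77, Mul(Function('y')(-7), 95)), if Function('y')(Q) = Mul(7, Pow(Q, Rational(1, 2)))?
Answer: Add(-77, Mul(665, I, Pow(7, Rational(1, 2)))) ≈ Add(-77.000, Mul(1759.4, I))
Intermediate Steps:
Add(-77, Mul(Function('y')(-7), 95)) = Add(-77, Mul(Mul(7, Pow(-7, Rational(1, 2))), 95)) = Add(-77, Mul(Mul(7, Mul(I, Pow(7, Rational(1, 2)))), 95)) = Add(-77, Mul(Mul(7, I, Pow(7, Rational(1, 2))), 95)) = Add(-77, Mul(665, I, Pow(7, Rational(1, 2))))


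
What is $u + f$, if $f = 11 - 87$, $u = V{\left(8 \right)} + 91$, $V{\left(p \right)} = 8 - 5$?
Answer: $18$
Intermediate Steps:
$V{\left(p \right)} = 3$
$u = 94$ ($u = 3 + 91 = 94$)
$f = -76$ ($f = 11 - 87 = -76$)
$u + f = 94 - 76 = 18$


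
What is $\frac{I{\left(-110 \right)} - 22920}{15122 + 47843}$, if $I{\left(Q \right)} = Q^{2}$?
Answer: $- \frac{2164}{12593} \approx -0.17184$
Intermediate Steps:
$\frac{I{\left(-110 \right)} - 22920}{15122 + 47843} = \frac{\left(-110\right)^{2} - 22920}{15122 + 47843} = \frac{12100 - 22920}{62965} = \left(-10820\right) \frac{1}{62965} = - \frac{2164}{12593}$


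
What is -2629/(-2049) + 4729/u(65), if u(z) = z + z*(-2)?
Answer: -9518836/133185 ≈ -71.471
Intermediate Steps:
u(z) = -z (u(z) = z - 2*z = -z)
-2629/(-2049) + 4729/u(65) = -2629/(-2049) + 4729/((-1*65)) = -2629*(-1/2049) + 4729/(-65) = 2629/2049 + 4729*(-1/65) = 2629/2049 - 4729/65 = -9518836/133185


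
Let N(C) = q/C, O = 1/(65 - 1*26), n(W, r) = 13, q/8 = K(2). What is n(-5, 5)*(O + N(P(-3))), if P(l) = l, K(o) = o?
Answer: -69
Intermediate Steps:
q = 16 (q = 8*2 = 16)
O = 1/39 (O = 1/(65 - 26) = 1/39 ≈ 0.025641)
N(C) = 16/C
n(-5, 5)*(O + N(P(-3))) = 13*(1/39 + 16/(-3)) = 13*(1/39 + 16*(-⅓)) = 13*(1/39 - 16/3) = 13*(-69/13) = -69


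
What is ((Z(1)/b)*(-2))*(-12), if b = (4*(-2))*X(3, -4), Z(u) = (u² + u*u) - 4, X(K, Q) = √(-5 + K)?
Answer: -3*I*√2 ≈ -4.2426*I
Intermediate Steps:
Z(u) = -4 + 2*u² (Z(u) = (u² + u²) - 4 = 2*u² - 4 = -4 + 2*u²)
b = -8*I*√2 (b = (4*(-2))*√(-5 + 3) = -8*I*√2 ≈ -11.314*I)
((Z(1)/b)*(-2))*(-12) = (((-4 + 2*1²)/((-8*I*√2)))*(-2))*(-12) = (((-4 + 2*1)*(I*√2/16))*(-2))*(-12) = (((-4 + 2)*(I*√2/16))*(-2))*(-12) = (-I*√2/8*(-2))*(-12) = (I*√2/4)*(-12) = -3*I*√2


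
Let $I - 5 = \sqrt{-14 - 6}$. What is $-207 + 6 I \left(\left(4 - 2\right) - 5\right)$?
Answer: $-297 - 36 i \sqrt{5} \approx -297.0 - 80.498 i$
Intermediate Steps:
$I = 5 + 2 i \sqrt{5}$ ($I = 5 + \sqrt{-14 - 6} = 5 + \sqrt{-20} = 5 + 2 i \sqrt{5} \approx 5.0 + 4.4721 i$)
$-207 + 6 I \left(\left(4 - 2\right) - 5\right) = -207 + 6 \left(5 + 2 i \sqrt{5}\right) \left(\left(4 - 2\right) - 5\right) = -207 + \left(30 + 12 i \sqrt{5}\right) \left(2 - 5\right) = -207 + \left(30 + 12 i \sqrt{5}\right) \left(-3\right) = -207 - \left(90 + 36 i \sqrt{5}\right) = -297 - 36 i \sqrt{5}$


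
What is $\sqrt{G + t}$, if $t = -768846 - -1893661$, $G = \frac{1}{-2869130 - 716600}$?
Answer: $\frac{\sqrt{14462263456976827770}}{3585730} \approx 1060.6$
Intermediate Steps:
$G = - \frac{1}{3585730}$ ($G = \frac{1}{-3585730} = - \frac{1}{3585730} \approx -2.7888 \cdot 10^{-7}$)
$t = 1124815$ ($t = -768846 + 1893661 = 1124815$)
$\sqrt{G + t} = \sqrt{- \frac{1}{3585730} + 1124815} = \sqrt{\frac{4033282889949}{3585730}} = \frac{\sqrt{14462263456976827770}}{3585730}$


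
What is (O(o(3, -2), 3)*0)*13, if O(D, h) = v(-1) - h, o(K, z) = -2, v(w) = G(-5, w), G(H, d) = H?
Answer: 0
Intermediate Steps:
v(w) = -5
O(D, h) = -5 - h
(O(o(3, -2), 3)*0)*13 = ((-5 - 1*3)*0)*13 = ((-5 - 3)*0)*13 = -8*0*13 = 0*13 = 0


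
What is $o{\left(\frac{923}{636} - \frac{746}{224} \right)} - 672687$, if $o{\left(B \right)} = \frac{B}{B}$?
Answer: $-672686$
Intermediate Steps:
$o{\left(B \right)} = 1$
$o{\left(\frac{923}{636} - \frac{746}{224} \right)} - 672687 = 1 - 672687 = -672686$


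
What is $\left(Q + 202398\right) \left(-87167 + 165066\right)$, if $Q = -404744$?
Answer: $-15762551054$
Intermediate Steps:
$\left(Q + 202398\right) \left(-87167 + 165066\right) = \left(-404744 + 202398\right) \left(-87167 + 165066\right) = \left(-202346\right) 77899 = -15762551054$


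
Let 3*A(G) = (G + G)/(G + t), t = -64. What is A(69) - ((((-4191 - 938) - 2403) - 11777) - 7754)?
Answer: 135361/5 ≈ 27072.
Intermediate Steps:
A(G) = 2*G/(3*(-64 + G)) (A(G) = ((G + G)/(G - 64))/3 = ((2*G)/(-64 + G))/3 = (2*G/(-64 + G))/3 = 2*G/(3*(-64 + G)))
A(69) - ((((-4191 - 938) - 2403) - 11777) - 7754) = (⅔)*69/(-64 + 69) - ((((-4191 - 938) - 2403) - 11777) - 7754) = (⅔)*69/5 - (((-5129 - 2403) - 11777) - 7754) = (⅔)*69*(⅕) - ((-7532 - 11777) - 7754) = 46/5 - (-19309 - 7754) = 46/5 - 1*(-27063) = 46/5 + 27063 = 135361/5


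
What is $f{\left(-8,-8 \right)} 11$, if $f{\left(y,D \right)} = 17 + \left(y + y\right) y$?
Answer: $1595$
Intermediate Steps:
$f{\left(y,D \right)} = 17 + 2 y^{2}$ ($f{\left(y,D \right)} = 17 + 2 y y = 17 + 2 y^{2}$)
$f{\left(-8,-8 \right)} 11 = \left(17 + 2 \left(-8\right)^{2}\right) 11 = \left(17 + 2 \cdot 64\right) 11 = \left(17 + 128\right) 11 = 145 \cdot 11 = 1595$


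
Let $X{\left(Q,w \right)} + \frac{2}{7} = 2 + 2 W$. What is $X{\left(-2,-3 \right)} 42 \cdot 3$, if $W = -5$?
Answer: $-1044$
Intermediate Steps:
$X{\left(Q,w \right)} = - \frac{58}{7}$ ($X{\left(Q,w \right)} = - \frac{2}{7} + \left(2 + 2 \left(-5\right)\right) = - \frac{2}{7} + \left(2 - 10\right) = - \frac{2}{7} - 8 = - \frac{58}{7}$)
$X{\left(-2,-3 \right)} 42 \cdot 3 = \left(- \frac{58}{7}\right) 42 \cdot 3 = \left(-348\right) 3 = -1044$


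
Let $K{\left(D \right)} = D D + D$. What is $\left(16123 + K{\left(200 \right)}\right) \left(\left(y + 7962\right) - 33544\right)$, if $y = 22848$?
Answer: $-153987082$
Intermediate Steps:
$K{\left(D \right)} = D + D^{2}$ ($K{\left(D \right)} = D^{2} + D = D + D^{2}$)
$\left(16123 + K{\left(200 \right)}\right) \left(\left(y + 7962\right) - 33544\right) = \left(16123 + 200 \left(1 + 200\right)\right) \left(\left(22848 + 7962\right) - 33544\right) = \left(16123 + 200 \cdot 201\right) \left(30810 - 33544\right) = \left(16123 + 40200\right) \left(-2734\right) = 56323 \left(-2734\right) = -153987082$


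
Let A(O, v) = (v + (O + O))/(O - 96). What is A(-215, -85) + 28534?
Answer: 8874589/311 ≈ 28536.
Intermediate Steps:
A(O, v) = (v + 2*O)/(-96 + O)
A(-215, -85) + 28534 = (-85 + 2*(-215))/(-96 - 215) + 28534 = (-85 - 430)/(-311) + 28534 = -1/311*(-515) + 28534 = 515/311 + 28534 = 8874589/311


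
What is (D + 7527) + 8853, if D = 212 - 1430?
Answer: 15162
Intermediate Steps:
D = -1218
(D + 7527) + 8853 = (-1218 + 7527) + 8853 = 6309 + 8853 = 15162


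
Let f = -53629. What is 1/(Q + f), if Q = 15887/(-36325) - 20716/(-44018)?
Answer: -799476925/42875121413458 ≈ -1.8647e-5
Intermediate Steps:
Q = 26597367/799476925 (Q = 15887*(-1/36325) - 20716*(-1/44018) = -15887/36325 + 10358/22009 = 26597367/799476925 ≈ 0.033268)
1/(Q + f) = 1/(26597367/799476925 - 53629) = 1/(-42875121413458/799476925) = -799476925/42875121413458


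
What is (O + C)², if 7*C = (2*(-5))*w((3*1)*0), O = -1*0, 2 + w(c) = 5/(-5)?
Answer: 900/49 ≈ 18.367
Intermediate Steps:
w(c) = -3 (w(c) = -2 + 5/(-5) = -2 + 5*(-⅕) = -2 - 1 = -3)
O = 0
C = 30/7 (C = ((2*(-5))*(-3))/7 = (-10*(-3))/7 = (⅐)*30 = 30/7 ≈ 4.2857)
(O + C)² = (0 + 30/7)² = (30/7)² = 900/49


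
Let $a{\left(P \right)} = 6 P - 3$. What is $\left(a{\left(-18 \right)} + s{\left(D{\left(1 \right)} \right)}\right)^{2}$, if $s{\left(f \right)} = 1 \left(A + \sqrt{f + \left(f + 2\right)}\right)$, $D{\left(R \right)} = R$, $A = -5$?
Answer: $12996$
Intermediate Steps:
$s{\left(f \right)} = -5 + \sqrt{2 + 2 f}$ ($s{\left(f \right)} = 1 \left(-5 + \sqrt{f + \left(f + 2\right)}\right) = 1 \left(-5 + \sqrt{f + \left(2 + f\right)}\right) = 1 \left(-5 + \sqrt{2 + 2 f}\right) = -5 + \sqrt{2 + 2 f}$)
$a{\left(P \right)} = -3 + 6 P$
$\left(a{\left(-18 \right)} + s{\left(D{\left(1 \right)} \right)}\right)^{2} = \left(\left(-3 + 6 \left(-18\right)\right) - \left(5 - \sqrt{2 + 2 \cdot 1}\right)\right)^{2} = \left(\left(-3 - 108\right) - \left(5 - \sqrt{2 + 2}\right)\right)^{2} = \left(-111 - \left(5 - \sqrt{4}\right)\right)^{2} = \left(-111 + \left(-5 + 2\right)\right)^{2} = \left(-111 - 3\right)^{2} = \left(-114\right)^{2} = 12996$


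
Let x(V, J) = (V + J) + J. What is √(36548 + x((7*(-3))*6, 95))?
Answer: 18*√113 ≈ 191.34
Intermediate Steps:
x(V, J) = V + 2*J (x(V, J) = (J + V) + J = V + 2*J)
√(36548 + x((7*(-3))*6, 95)) = √(36548 + ((7*(-3))*6 + 2*95)) = √(36548 + (-21*6 + 190)) = √(36548 + (-126 + 190)) = √(36548 + 64) = √36612 = 18*√113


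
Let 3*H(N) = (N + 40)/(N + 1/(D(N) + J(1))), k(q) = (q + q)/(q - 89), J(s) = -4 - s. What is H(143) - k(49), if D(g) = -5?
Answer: 82221/28580 ≈ 2.8769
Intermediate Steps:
k(q) = 2*q/(-89 + q) (k(q) = (2*q)/(-89 + q) = 2*q/(-89 + q))
H(N) = (40 + N)/(3*(-⅒ + N)) (H(N) = ((N + 40)/(N + 1/(-5 + (-4 - 1*1))))/3 = ((40 + N)/(N + 1/(-5 + (-4 - 1))))/3 = ((40 + N)/(N + 1/(-5 - 5)))/3 = ((40 + N)/(N + 1/(-10)))/3 = ((40 + N)/(N - ⅒))/3 = ((40 + N)/(-⅒ + N))/3 = (40 + N)/(3*(-⅒ + N)))
H(143) - k(49) = 10*(40 + 143)/(3*(-1 + 10*143)) - 2*49/(-89 + 49) = (10/3)*183/(-1 + 1430) - 2*49/(-40) = (10/3)*183/1429 - 2*49*(-1)/40 = (10/3)*(1/1429)*183 - 1*(-49/20) = 610/1429 + 49/20 = 82221/28580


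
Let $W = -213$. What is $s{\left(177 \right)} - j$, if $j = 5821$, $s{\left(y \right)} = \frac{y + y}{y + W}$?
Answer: $- \frac{34985}{6} \approx -5830.8$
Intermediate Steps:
$s{\left(y \right)} = \frac{2 y}{-213 + y}$ ($s{\left(y \right)} = \frac{y + y}{y - 213} = \frac{2 y}{-213 + y}$)
$s{\left(177 \right)} - j = 2 \cdot 177 \frac{1}{-213 + 177} - 5821 = 2 \cdot 177 \frac{1}{-36} - 5821 = 2 \cdot 177 \left(- \frac{1}{36}\right) - 5821 = - \frac{59}{6} - 5821 = - \frac{34985}{6}$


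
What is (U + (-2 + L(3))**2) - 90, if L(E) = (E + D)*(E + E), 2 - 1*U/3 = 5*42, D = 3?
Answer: 442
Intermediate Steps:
U = -624 (U = 6 - 15*42 = 6 - 3*210 = 6 - 630 = -624)
L(E) = 2*E*(3 + E) (L(E) = (E + 3)*(E + E) = (3 + E)*(2*E) = 2*E*(3 + E))
(U + (-2 + L(3))**2) - 90 = (-624 + (-2 + 2*3*(3 + 3))**2) - 90 = (-624 + (-2 + 2*3*6)**2) - 90 = (-624 + (-2 + 36)**2) - 90 = (-624 + 34**2) - 90 = (-624 + 1156) - 90 = 532 - 90 = 442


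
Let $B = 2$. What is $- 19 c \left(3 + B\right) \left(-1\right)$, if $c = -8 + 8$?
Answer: $0$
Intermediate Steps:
$c = 0$
$- 19 c \left(3 + B\right) \left(-1\right) = \left(-19\right) 0 \left(3 + 2\right) \left(-1\right) = 0 \cdot 5 \left(-1\right) = 0 \left(-5\right) = 0$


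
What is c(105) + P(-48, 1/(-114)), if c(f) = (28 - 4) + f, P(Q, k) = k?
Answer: 14705/114 ≈ 128.99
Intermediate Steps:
c(f) = 24 + f
c(105) + P(-48, 1/(-114)) = (24 + 105) + 1/(-114) = 129 - 1/114 = 14705/114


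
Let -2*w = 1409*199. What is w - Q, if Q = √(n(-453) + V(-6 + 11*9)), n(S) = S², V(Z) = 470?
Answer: -280391/2 - √205679 ≈ -1.4065e+5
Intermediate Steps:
w = -280391/2 (w = -1409*199/2 = -½*280391 = -280391/2 ≈ -1.4020e+5)
Q = √205679 (Q = √((-453)² + 470) = √(205209 + 470) = √205679 ≈ 453.52)
w - Q = -280391/2 - √205679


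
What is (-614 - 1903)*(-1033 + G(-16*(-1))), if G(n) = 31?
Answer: 2522034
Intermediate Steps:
(-614 - 1903)*(-1033 + G(-16*(-1))) = (-614 - 1903)*(-1033 + 31) = -2517*(-1002) = 2522034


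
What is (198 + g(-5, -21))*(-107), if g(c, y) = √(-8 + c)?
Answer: -21186 - 107*I*√13 ≈ -21186.0 - 385.79*I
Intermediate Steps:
(198 + g(-5, -21))*(-107) = (198 + √(-8 - 5))*(-107) = (198 + √(-13))*(-107) = (198 + I*√13)*(-107) = -21186 - 107*I*√13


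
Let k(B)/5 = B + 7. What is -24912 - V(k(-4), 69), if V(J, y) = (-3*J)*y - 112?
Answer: -21695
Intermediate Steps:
k(B) = 35 + 5*B (k(B) = 5*(B + 7) = 5*(7 + B) = 35 + 5*B)
V(J, y) = -112 - 3*J*y (V(J, y) = -3*J*y - 112 = -112 - 3*J*y)
-24912 - V(k(-4), 69) = -24912 - (-112 - 3*(35 + 5*(-4))*69) = -24912 - (-112 - 3*(35 - 20)*69) = -24912 - (-112 - 3*15*69) = -24912 - (-112 - 3105) = -24912 - 1*(-3217) = -24912 + 3217 = -21695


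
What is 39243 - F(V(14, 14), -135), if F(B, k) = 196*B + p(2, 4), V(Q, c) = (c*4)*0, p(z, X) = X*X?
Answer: 39227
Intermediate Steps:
p(z, X) = X²
V(Q, c) = 0 (V(Q, c) = (4*c)*0 = 0)
F(B, k) = 16 + 196*B (F(B, k) = 196*B + 4² = 196*B + 16 = 16 + 196*B)
39243 - F(V(14, 14), -135) = 39243 - (16 + 196*0) = 39243 - (16 + 0) = 39243 - 1*16 = 39243 - 16 = 39227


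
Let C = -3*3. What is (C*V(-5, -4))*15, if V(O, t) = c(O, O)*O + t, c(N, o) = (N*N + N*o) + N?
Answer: 30915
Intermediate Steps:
c(N, o) = N + N² + N*o (c(N, o) = (N² + N*o) + N = N + N² + N*o)
V(O, t) = t + O²*(1 + 2*O) (V(O, t) = (O*(1 + O + O))*O + t = (O*(1 + 2*O))*O + t = O²*(1 + 2*O) + t = t + O²*(1 + 2*O))
C = -9
(C*V(-5, -4))*15 = -9*(-4 + (-5)²*(1 + 2*(-5)))*15 = -9*(-4 + 25*(1 - 10))*15 = -9*(-4 + 25*(-9))*15 = -9*(-4 - 225)*15 = -9*(-229)*15 = 2061*15 = 30915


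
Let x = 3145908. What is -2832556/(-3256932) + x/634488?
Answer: 250900650533/43051755642 ≈ 5.8279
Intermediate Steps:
-2832556/(-3256932) + x/634488 = -2832556/(-3256932) + 3145908/634488 = -2832556*(-1/3256932) + 3145908*(1/634488) = 708139/814233 + 262159/52874 = 250900650533/43051755642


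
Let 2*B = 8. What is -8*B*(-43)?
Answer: 1376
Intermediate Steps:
B = 4 (B = (1/2)*8 = 4)
-8*B*(-43) = -8*4*(-43) = -32*(-43) = 1376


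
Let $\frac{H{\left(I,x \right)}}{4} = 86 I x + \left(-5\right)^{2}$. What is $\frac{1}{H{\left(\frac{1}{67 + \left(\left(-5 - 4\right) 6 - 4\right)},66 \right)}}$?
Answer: $\frac{3}{7868} \approx 0.00038129$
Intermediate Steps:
$H{\left(I,x \right)} = 100 + 344 I x$ ($H{\left(I,x \right)} = 4 \left(86 I x + \left(-5\right)^{2}\right) = 4 \left(86 I x + 25\right) = 4 \left(25 + 86 I x\right) = 100 + 344 I x$)
$\frac{1}{H{\left(\frac{1}{67 + \left(\left(-5 - 4\right) 6 - 4\right)},66 \right)}} = \frac{1}{100 + 344 \frac{1}{67 + \left(\left(-5 - 4\right) 6 - 4\right)} 66} = \frac{1}{100 + 344 \frac{1}{67 - 58} \cdot 66} = \frac{1}{100 + 344 \cdot \frac{1}{9} \cdot 66} = \frac{1}{100 + \frac{7568}{3}} = \frac{1}{\frac{7868}{3}} = \frac{3}{7868}$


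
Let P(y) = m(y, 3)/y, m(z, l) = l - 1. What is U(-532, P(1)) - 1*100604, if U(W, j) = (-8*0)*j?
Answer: -100604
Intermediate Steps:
m(z, l) = -1 + l
P(y) = 2/y (P(y) = (-1 + 3)/y = 2/y)
U(W, j) = 0 (U(W, j) = 0*j = 0)
U(-532, P(1)) - 1*100604 = 0 - 1*100604 = 0 - 100604 = -100604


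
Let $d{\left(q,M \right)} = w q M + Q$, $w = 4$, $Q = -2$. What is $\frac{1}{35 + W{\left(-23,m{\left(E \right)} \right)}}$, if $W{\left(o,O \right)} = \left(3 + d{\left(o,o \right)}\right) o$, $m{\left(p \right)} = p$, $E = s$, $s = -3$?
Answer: $- \frac{1}{48656} \approx -2.0552 \cdot 10^{-5}$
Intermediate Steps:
$d{\left(q,M \right)} = -2 + 4 M q$ ($d{\left(q,M \right)} = 4 q M - 2 = 4 M q - 2 = -2 + 4 M q$)
$E = -3$
$W{\left(o,O \right)} = o \left(1 + 4 o^{2}\right)$ ($W{\left(o,O \right)} = \left(3 + \left(-2 + 4 o o\right)\right) o = \left(3 + \left(-2 + 4 o^{2}\right)\right) o = \left(1 + 4 o^{2}\right) o = o \left(1 + 4 o^{2}\right)$)
$\frac{1}{35 + W{\left(-23,m{\left(E \right)} \right)}} = \frac{1}{35 + \left(-23 + 4 \left(-23\right)^{3}\right)} = \frac{1}{35 + \left(-23 + 4 \left(-12167\right)\right)} = \frac{1}{35 - 48691} = \frac{1}{-48656} = - \frac{1}{48656}$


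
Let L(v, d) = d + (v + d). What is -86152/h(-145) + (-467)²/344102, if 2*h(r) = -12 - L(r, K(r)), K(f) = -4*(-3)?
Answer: -59266379307/37507118 ≈ -1580.1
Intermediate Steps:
K(f) = 12
L(v, d) = v + 2*d (L(v, d) = d + (d + v) = v + 2*d)
h(r) = -18 - r/2 (h(r) = (-12 - (r + 2*12))/2 = (-12 - (r + 24))/2 = (-12 - (24 + r))/2 = (-12 + (-24 - r))/2 = (-36 - r)/2 = -18 - r/2)
-86152/h(-145) + (-467)²/344102 = -86152/(-18 - ½*(-145)) + (-467)²/344102 = -86152/(-18 + 145/2) + 218089*(1/344102) = -86152/109/2 + 218089/344102 = -86152*2/109 + 218089/344102 = -172304/109 + 218089/344102 = -59266379307/37507118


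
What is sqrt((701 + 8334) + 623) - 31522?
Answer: -31522 + sqrt(9658) ≈ -31424.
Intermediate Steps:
sqrt((701 + 8334) + 623) - 31522 = sqrt(9035 + 623) - 31522 = sqrt(9658) - 31522 = -31522 + sqrt(9658)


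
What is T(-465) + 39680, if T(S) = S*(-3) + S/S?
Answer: 41076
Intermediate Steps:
T(S) = 1 - 3*S (T(S) = -3*S + 1 = 1 - 3*S)
T(-465) + 39680 = (1 - 3*(-465)) + 39680 = (1 + 1395) + 39680 = 1396 + 39680 = 41076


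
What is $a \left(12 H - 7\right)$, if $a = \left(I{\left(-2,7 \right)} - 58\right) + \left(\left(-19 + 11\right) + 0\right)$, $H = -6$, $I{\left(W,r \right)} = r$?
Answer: $4661$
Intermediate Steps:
$a = -59$ ($a = \left(7 - 58\right) + \left(\left(-19 + 11\right) + 0\right) = -51 + \left(-8 + 0\right) = -51 - 8 = -59$)
$a \left(12 H - 7\right) = - 59 \left(12 \left(-6\right) - 7\right) = - 59 \left(-72 - 7\right) = \left(-59\right) \left(-79\right) = 4661$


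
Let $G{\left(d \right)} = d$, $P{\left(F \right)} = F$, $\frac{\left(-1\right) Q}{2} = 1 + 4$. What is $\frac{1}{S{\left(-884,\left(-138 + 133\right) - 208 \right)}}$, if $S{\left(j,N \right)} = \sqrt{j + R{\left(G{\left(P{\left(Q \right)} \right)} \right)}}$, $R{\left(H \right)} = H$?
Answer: $- \frac{i \sqrt{894}}{894} \approx - 0.033445 i$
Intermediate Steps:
$Q = -10$ ($Q = - 2 \left(1 + 4\right) = \left(-2\right) 5 = -10$)
$S{\left(j,N \right)} = \sqrt{-10 + j}$ ($S{\left(j,N \right)} = \sqrt{j - 10} = \sqrt{-10 + j}$)
$\frac{1}{S{\left(-884,\left(-138 + 133\right) - 208 \right)}} = \frac{1}{\sqrt{-10 - 884}} = \frac{1}{\sqrt{-894}} = \frac{1}{i \sqrt{894}} = - \frac{i \sqrt{894}}{894}$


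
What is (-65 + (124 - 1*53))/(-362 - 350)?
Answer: -3/356 ≈ -0.0084270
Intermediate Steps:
(-65 + (124 - 1*53))/(-362 - 350) = (-65 + (124 - 53))/(-712) = (-65 + 71)*(-1/712) = 6*(-1/712) = -3/356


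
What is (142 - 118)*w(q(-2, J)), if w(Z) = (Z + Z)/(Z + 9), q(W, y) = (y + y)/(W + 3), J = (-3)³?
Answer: 288/5 ≈ 57.600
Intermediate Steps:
J = -27
q(W, y) = 2*y/(3 + W) (q(W, y) = (2*y)/(3 + W) = 2*y/(3 + W))
w(Z) = 2*Z/(9 + Z) (w(Z) = (2*Z)/(9 + Z) = 2*Z/(9 + Z))
(142 - 118)*w(q(-2, J)) = (142 - 118)*(2*(2*(-27)/(3 - 2))/(9 + 2*(-27)/(3 - 2))) = 24*(2*(2*(-27)/1)/(9 + 2*(-27)/1)) = 24*(2*(2*(-27)*1)/(9 + 2*(-27)*1)) = 24*(2*(-54)/(9 - 54)) = 24*(2*(-54)/(-45)) = 24*(2*(-54)*(-1/45)) = 24*(12/5) = 288/5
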